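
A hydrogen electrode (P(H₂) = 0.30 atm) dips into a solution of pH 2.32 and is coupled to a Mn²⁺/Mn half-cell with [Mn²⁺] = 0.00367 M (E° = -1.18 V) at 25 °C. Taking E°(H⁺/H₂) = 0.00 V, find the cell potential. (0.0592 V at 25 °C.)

1.13 V

The hydrogen couple is the cathode, so E°_cell = 1.18 V; n = 2.
[H⁺] = 10^(−2.32) = 0.0048 M, and Q = [Mn²⁺]·P(H₂) / [H⁺]^2 = 48.1.
E = E° − (0.0592/2) log Q = 1.18 − (0.0592/2)(1.682) = 1.130 V.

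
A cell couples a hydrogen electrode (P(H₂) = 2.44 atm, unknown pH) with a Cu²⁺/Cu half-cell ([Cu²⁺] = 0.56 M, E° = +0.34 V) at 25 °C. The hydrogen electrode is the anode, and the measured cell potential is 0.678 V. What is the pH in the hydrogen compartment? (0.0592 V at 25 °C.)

pH = 5.64

E°_cell = 0.34 V and n = 2.
log Q = n(E° − E)/0.0592 = 2×(0.34 − 0.678)/0.0592 = -11.419.
With Q = [H⁺]^2 / ([Cu²⁺]·P(H₂)), solving for [H⁺] gives log[H⁺] = -5.642, so pH = 5.64.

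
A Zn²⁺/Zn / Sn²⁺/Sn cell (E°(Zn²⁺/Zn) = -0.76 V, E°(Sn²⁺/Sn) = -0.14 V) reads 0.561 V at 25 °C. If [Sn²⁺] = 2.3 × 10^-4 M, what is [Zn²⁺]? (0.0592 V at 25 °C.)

0.023 M

From the Nernst equation, log Q = n(E° − E)/0.0592 = 2(0.62 − 0.561)/0.0592 = 1.993, so Q = 98.5.
With Q = [Zn²⁺]/[Sn²⁺] and the known concentrations, [Zn²⁺] in the numerator gives [Zn²⁺] = 0.023 M.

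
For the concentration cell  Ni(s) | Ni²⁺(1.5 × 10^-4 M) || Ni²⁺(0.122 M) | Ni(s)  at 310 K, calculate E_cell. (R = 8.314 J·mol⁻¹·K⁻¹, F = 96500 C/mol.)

0.089 V

Both half-cells are Ni²⁺/Ni, so E°_cell = 0. The concentrated side is the cathode; the cell reaction moves Ni²⁺ from high to low concentration with n = 2.
Q = [Ni²⁺]_dilute/[Ni²⁺]_conc = 1.5 × 10^-4/0.122 = 0.00123.
E = 0 − (RT/nF) ln Q = −((8.314×310)/(2×96500))(-6.701) = 0.0895 V.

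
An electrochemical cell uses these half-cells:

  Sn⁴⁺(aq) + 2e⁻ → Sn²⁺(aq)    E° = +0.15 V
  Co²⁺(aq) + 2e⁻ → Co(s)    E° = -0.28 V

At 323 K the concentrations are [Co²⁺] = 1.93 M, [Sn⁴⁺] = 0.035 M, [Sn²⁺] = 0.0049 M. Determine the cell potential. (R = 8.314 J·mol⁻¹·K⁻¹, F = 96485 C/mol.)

The Sn⁴⁺/Sn²⁺ couple has the higher reduction potential and acts as the cathode, so E°_cell = +0.15 − (-0.28) = 0.43 V.
Balancing electrons gives n = 2; the reaction quotient is Q = [Co²⁺]·[Sn²⁺]/[Sn⁴⁺] = 0.270.
E = E° − (RT/nF) ln Q = 0.43 − (8.314×323)/(2×96485) × (-1.309) = 0.430 + 0.018 = 0.448 V.

0.448 V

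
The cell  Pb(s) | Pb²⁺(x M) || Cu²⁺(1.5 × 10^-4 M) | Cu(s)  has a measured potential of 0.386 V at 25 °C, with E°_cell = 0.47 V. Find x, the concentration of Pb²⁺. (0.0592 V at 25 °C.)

0.1 M

From the Nernst equation, log Q = n(E° − E)/0.0592 = 2(0.47 − 0.386)/0.0592 = 2.838, so Q = 688.
With Q = [Pb²⁺]/[Cu²⁺] and the known concentrations, [Pb²⁺] in the numerator gives [Pb²⁺] = 0.1 M.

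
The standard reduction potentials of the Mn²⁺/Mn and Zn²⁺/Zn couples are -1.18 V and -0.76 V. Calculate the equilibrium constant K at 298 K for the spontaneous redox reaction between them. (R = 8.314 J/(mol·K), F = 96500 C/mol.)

E°_cell = -0.76 − (-1.18) = 0.42 V, with n = 2 electrons transferred.
At equilibrium E = 0, so the Nernst equation gives ln K = nFE°/RT = (2)(96500)(0.42)/((8.314)(298)) = 32.72.
K = e^32.72 = 1.6 × 10^14.

1.6 × 10^14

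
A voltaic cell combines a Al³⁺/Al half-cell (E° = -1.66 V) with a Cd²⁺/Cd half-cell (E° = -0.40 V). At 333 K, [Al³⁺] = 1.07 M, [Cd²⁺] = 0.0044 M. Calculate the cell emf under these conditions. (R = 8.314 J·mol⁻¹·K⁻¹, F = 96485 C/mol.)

1.18 V

The Cd²⁺/Cd couple has the higher reduction potential and acts as the cathode, so E°_cell = -0.40 − (-1.66) = 1.26 V.
Balancing electrons gives n = 6; the reaction quotient is Q = [Al³⁺]^2/[Cd²⁺]^3 = 1.34 × 10^7.
E = E° − (RT/nF) ln Q = 1.26 − (8.314×333)/(6×96485) × (16.414) = 1.260 − 0.078 = 1.182 V.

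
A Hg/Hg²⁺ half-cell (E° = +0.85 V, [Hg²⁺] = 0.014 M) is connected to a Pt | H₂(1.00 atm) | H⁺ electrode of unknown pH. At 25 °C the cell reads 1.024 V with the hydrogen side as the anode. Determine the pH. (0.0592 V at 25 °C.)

pH = 3.87

E°_cell = 0.85 V and n = 2.
log Q = n(E° − E)/0.0592 = 2×(0.85 − 1.024)/0.0592 = -5.878.
With Q = [H⁺]^2 / ([Hg²⁺]·P(H₂)), solving for [H⁺] gives log[H⁺] = -3.866, so pH = 3.87.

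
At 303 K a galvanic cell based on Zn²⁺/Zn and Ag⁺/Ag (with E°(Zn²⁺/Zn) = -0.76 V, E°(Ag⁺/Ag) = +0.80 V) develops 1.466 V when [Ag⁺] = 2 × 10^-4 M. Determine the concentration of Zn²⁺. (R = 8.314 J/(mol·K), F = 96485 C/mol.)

5.4 × 10^-5 M

From the Nernst equation, ln Q = nF(E° − E)/RT = 2×96485×(1.56 − 1.466)/(8.314×303) = 7.201, so Q = 1340.
With Q = [Zn²⁺]/[Ag⁺]^2 and the known concentrations, [Zn²⁺] in the numerator gives [Zn²⁺] = 5.4 × 10^-5 M.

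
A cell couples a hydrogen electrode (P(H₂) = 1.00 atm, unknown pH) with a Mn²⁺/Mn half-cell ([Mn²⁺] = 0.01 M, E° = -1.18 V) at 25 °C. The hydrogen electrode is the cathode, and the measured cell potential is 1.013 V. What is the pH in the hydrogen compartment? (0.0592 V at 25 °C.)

E°_cell = 1.18 V and n = 2.
log Q = n(E° − E)/0.0592 = 2×(1.18 − 1.013)/0.0592 = 5.642.
With Q = [Mn²⁺]·P(H₂) / [H⁺]^2, solving for [H⁺] gives log[H⁺] = -3.821, so pH = 3.82.

pH = 3.82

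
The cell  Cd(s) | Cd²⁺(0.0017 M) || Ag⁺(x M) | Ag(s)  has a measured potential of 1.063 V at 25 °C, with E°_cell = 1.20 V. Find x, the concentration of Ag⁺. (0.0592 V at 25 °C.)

From the Nernst equation, log Q = n(E° − E)/0.0592 = 2(1.20 − 1.063)/0.0592 = 4.628, so Q = 4.25 × 10^4.
With Q = [Cd²⁺]/[Ag⁺]^2 and the known concentrations, [Ag⁺]^2 in the denominator gives [Ag⁺] = 2 × 10^-4 M.

2 × 10^-4 M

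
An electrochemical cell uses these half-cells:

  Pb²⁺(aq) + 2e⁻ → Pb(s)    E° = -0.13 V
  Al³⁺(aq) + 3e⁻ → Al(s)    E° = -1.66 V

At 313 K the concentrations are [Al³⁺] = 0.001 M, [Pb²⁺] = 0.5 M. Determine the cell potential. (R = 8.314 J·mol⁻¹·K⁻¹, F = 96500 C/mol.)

The Pb²⁺/Pb couple has the higher reduction potential and acts as the cathode, so E°_cell = -0.13 − (-1.66) = 1.53 V.
Balancing electrons gives n = 6; the reaction quotient is Q = [Al³⁺]^2/[Pb²⁺]^3 = 8 × 10^-6.
E = E° − (RT/nF) ln Q = 1.53 − (8.314×313)/(6×96500) × (-11.736) = 1.530 + 0.053 = 1.583 V.

1.58 V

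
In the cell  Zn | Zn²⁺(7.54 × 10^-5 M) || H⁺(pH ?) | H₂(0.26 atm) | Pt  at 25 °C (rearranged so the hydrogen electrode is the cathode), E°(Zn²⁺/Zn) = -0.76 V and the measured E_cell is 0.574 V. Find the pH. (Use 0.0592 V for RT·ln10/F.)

pH = 5.50

E°_cell = 0.76 V and n = 2.
log Q = n(E° − E)/0.0592 = 2×(0.76 − 0.574)/0.0592 = 6.284.
With Q = [Zn²⁺]·P(H₂) / [H⁺]^2, solving for [H⁺] gives log[H⁺] = -5.496, so pH = 5.50.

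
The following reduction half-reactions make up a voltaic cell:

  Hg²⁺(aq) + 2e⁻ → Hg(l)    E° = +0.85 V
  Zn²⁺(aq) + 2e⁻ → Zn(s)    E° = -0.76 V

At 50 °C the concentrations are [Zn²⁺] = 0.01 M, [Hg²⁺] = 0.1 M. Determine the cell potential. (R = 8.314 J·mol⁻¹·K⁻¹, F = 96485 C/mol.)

1.64 V

The Hg²⁺/Hg couple has the higher reduction potential and acts as the cathode, so E°_cell = +0.85 − (-0.76) = 1.61 V.
Balancing electrons gives n = 2; the reaction quotient is Q = [Zn²⁺]/[Hg²⁺] = 0.100.
E = E° − (RT/nF) ln Q = 1.61 − (8.314×323)/(2×96485) × (-2.303) = 1.610 + 0.032 = 1.642 V.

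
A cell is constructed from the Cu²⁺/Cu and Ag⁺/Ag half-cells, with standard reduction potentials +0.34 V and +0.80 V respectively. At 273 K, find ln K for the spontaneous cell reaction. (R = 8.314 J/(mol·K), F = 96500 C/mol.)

ln K = 39.1

E°_cell = +0.80 − (+0.34) = 0.46 V, with n = 2 electrons transferred.
At equilibrium E = 0, so the Nernst equation gives ln K = nFE°/RT = (2)(96500)(0.46)/((8.314)(273)) = 39.11.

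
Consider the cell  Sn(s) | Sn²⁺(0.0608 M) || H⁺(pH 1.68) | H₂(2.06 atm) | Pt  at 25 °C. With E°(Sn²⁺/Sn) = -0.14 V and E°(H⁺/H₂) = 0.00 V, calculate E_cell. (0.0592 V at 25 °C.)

The hydrogen couple is the cathode, so E°_cell = 0.14 V; n = 2.
[H⁺] = 10^(−1.68) = 0.021 M, and Q = [Sn²⁺]·P(H₂) / [H⁺]^2 = 287.
E = E° − (0.0592/2) log Q = 0.14 − (0.0592/2)(2.458) = 0.067 V.

0.067 V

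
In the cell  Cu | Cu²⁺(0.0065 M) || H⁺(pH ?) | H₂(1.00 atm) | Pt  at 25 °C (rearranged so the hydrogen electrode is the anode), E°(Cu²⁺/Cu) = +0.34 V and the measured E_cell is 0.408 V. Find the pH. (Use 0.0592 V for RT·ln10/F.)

E°_cell = 0.34 V and n = 2.
log Q = n(E° − E)/0.0592 = 2×(0.34 − 0.408)/0.0592 = -2.297.
With Q = [H⁺]^2 / ([Cu²⁺]·P(H₂)), solving for [H⁺] gives log[H⁺] = -2.242, so pH = 2.24.

pH = 2.24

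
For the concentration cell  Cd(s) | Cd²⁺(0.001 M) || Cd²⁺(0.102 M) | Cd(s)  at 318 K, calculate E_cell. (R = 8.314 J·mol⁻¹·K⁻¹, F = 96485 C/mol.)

0.063 V

Both half-cells are Cd²⁺/Cd, so E°_cell = 0. The concentrated side is the cathode; the cell reaction moves Cd²⁺ from high to low concentration with n = 2.
Q = [Cd²⁺]_dilute/[Cd²⁺]_conc = 0.001/0.102 = 0.00980.
E = 0 − (RT/nF) ln Q = −((8.314×318)/(2×96485))(-4.625) = 0.0634 V.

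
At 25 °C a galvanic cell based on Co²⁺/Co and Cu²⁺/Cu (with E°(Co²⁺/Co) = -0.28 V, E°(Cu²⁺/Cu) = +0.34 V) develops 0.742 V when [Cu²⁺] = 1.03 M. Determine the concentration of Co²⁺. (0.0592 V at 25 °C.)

From the Nernst equation, log Q = n(E° − E)/0.0592 = 2(0.62 − 0.742)/0.0592 = -4.122, so Q = 7.56 × 10^-5.
With Q = [Co²⁺]/[Cu²⁺] and the known concentrations, [Co²⁺] in the numerator gives [Co²⁺] = 7.8 × 10^-5 M.

7.8 × 10^-5 M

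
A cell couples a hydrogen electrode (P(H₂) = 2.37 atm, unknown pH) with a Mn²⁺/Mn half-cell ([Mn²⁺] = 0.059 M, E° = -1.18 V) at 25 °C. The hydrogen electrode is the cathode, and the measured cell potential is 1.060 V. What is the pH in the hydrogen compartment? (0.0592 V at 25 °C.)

pH = 2.45

E°_cell = 1.18 V and n = 2.
log Q = n(E° − E)/0.0592 = 2×(1.18 − 1.060)/0.0592 = 4.054.
With Q = [Mn²⁺]·P(H₂) / [H⁺]^2, solving for [H⁺] gives log[H⁺] = -2.454, so pH = 2.45.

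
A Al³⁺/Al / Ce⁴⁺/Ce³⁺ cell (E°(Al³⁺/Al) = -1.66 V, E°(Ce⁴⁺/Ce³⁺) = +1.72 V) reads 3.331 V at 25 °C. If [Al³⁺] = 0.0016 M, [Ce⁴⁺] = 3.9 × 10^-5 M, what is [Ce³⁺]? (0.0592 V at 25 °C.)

0.0022 M

From the Nernst equation, log Q = n(E° − E)/0.0592 = 3(3.38 − 3.331)/0.0592 = 2.483, so Q = 304.
With Q = [Al³⁺]·[Ce³⁺]^3/[Ce⁴⁺]^3 and the known concentrations, [Ce³⁺]^3 in the numerator gives [Ce³⁺] = 0.0022 M.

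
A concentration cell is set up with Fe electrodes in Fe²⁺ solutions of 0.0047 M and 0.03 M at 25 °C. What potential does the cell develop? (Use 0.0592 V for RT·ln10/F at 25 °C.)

0.024 V

Both half-cells are Fe²⁺/Fe, so E°_cell = 0. The concentrated side is the cathode; the cell reaction moves Fe²⁺ from high to low concentration with n = 2.
Q = [Fe²⁺]_dilute/[Fe²⁺]_conc = 0.0047/0.03 = 0.157.
E = 0 − (0.0592/2) log Q = −(0.0592/2)(-0.805) = 0.0238 V.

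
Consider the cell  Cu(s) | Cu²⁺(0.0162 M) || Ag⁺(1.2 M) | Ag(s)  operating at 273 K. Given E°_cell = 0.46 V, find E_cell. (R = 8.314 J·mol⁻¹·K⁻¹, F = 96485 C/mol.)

0.513 V

Balancing electrons gives n = 2; the reaction quotient is Q = [Cu²⁺]/[Ag⁺]^2 = 0.0112.
E = E° − (RT/nF) ln Q = 0.46 − (8.314×273)/(2×96485) × (-4.487) = 0.460 + 0.053 = 0.513 V.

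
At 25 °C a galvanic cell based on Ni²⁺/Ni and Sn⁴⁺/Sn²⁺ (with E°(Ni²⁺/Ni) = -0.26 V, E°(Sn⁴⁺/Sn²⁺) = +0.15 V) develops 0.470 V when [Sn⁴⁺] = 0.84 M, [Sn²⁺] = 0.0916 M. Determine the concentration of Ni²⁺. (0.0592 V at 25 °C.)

0.086 M

From the Nernst equation, log Q = n(E° − E)/0.0592 = 2(0.41 − 0.470)/0.0592 = -2.027, so Q = 0.00940.
With Q = [Ni²⁺]·[Sn²⁺]/[Sn⁴⁺] and the known concentrations, [Ni²⁺] in the numerator gives [Ni²⁺] = 0.086 M.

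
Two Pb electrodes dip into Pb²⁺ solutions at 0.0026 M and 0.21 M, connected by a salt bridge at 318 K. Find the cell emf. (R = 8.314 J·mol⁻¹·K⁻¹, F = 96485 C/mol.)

0.060 V

Both half-cells are Pb²⁺/Pb, so E°_cell = 0. The concentrated side is the cathode; the cell reaction moves Pb²⁺ from high to low concentration with n = 2.
Q = [Pb²⁺]_dilute/[Pb²⁺]_conc = 0.0026/0.21 = 0.0124.
E = 0 − (RT/nF) ln Q = −((8.314×318)/(2×96485))(-4.392) = 0.0602 V.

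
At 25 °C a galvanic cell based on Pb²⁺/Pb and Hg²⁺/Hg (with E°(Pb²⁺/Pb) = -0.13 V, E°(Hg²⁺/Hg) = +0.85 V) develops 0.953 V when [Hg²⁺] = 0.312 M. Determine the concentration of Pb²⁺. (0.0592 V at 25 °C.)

From the Nernst equation, log Q = n(E° − E)/0.0592 = 2(0.98 − 0.953)/0.0592 = 0.912, so Q = 8.17.
With Q = [Pb²⁺]/[Hg²⁺] and the known concentrations, [Pb²⁺] in the numerator gives [Pb²⁺] = 2.5 M.

2.5 M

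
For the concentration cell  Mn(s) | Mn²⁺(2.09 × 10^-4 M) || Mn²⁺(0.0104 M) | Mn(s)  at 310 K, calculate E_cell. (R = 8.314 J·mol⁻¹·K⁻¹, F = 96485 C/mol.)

Both half-cells are Mn²⁺/Mn, so E°_cell = 0. The concentrated side is the cathode; the cell reaction moves Mn²⁺ from high to low concentration with n = 2.
Q = [Mn²⁺]_dilute/[Mn²⁺]_conc = 2.09 × 10^-4/0.0104 = 0.0201.
E = 0 − (RT/nF) ln Q = −((8.314×310)/(2×96485))(-3.907) = 0.0522 V.

0.052 V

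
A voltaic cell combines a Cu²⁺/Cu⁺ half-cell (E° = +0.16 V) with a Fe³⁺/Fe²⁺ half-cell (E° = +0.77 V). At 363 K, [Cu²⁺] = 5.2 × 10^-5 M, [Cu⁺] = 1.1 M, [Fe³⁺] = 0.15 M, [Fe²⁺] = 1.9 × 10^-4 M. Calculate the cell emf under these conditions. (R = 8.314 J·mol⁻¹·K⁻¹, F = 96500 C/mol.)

The Fe³⁺/Fe²⁺ couple has the higher reduction potential and acts as the cathode, so E°_cell = +0.77 − (+0.16) = 0.61 V.
Balancing electrons gives n = 1; the reaction quotient is Q = [Cu²⁺]·[Fe²⁺]/([Cu⁺]·[Fe³⁺]) = 5.99 × 10^-8.
E = E° − (RT/nF) ln Q = 0.61 − (8.314×363)/(1×96500) × (-16.631) = 0.610 + 0.520 = 1.130 V.

1.13 V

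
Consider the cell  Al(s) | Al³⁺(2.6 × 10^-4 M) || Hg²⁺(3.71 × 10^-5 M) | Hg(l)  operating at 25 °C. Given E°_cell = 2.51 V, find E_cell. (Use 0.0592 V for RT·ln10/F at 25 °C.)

2.45 V

Balancing electrons gives n = 6; the reaction quotient is Q = [Al³⁺]^2/[Hg²⁺]^3 = 1.32 × 10^6.
At 25 °C, E = E° − (0.0592/n) log Q = 2.51 − (0.0592/6)(6.122) = 2.510 − 0.060 = 2.450 V.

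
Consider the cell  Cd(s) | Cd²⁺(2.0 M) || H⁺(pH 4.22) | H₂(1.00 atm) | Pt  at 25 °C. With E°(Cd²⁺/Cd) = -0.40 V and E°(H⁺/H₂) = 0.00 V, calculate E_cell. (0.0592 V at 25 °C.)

0.14 V

The hydrogen couple is the cathode, so E°_cell = 0.40 V; n = 2.
[H⁺] = 10^(−4.22) = 6 × 10^-5 M, and Q = [Cd²⁺]·P(H₂) / [H⁺]^2 = 5.51 × 10^8.
E = E° − (0.0592/2) log Q = 0.40 − (0.0592/2)(8.741) = 0.141 V.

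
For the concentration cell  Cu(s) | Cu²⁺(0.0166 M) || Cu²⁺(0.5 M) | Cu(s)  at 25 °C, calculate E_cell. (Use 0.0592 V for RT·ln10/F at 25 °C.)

Both half-cells are Cu²⁺/Cu, so E°_cell = 0. The concentrated side is the cathode; the cell reaction moves Cu²⁺ from high to low concentration with n = 2.
Q = [Cu²⁺]_dilute/[Cu²⁺]_conc = 0.0166/0.5 = 0.0332.
E = 0 − (0.0592/2) log Q = −(0.0592/2)(-1.479) = 0.0438 V.

0.044 V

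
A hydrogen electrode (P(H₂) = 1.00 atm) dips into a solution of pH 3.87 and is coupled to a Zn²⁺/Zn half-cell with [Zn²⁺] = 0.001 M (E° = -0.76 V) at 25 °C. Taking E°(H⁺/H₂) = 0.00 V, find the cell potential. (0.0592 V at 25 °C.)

0.62 V

The hydrogen couple is the cathode, so E°_cell = 0.76 V; n = 2.
[H⁺] = 10^(−3.87) = 1.3 × 10^-4 M, and Q = [Zn²⁺]·P(H₂) / [H⁺]^2 = 5.5 × 10^4.
E = E° − (0.0592/2) log Q = 0.76 − (0.0592/2)(4.740) = 0.620 V.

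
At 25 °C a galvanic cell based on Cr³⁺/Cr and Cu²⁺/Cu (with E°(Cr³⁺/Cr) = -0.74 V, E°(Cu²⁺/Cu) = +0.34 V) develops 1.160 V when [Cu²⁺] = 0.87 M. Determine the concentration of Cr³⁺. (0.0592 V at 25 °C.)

7.2 × 10^-5 M

From the Nernst equation, log Q = n(E° − E)/0.0592 = 6(1.08 − 1.160)/0.0592 = -8.108, so Q = 7.8 × 10^-9.
With Q = [Cr³⁺]^2/[Cu²⁺]^3 and the known concentrations, [Cr³⁺]^2 in the numerator gives [Cr³⁺] = 7.2 × 10^-5 M.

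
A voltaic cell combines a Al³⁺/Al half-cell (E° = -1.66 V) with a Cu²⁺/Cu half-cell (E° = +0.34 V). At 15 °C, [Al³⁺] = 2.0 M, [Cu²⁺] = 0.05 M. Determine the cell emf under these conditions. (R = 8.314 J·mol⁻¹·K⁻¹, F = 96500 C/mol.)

1.96 V

The Cu²⁺/Cu couple has the higher reduction potential and acts as the cathode, so E°_cell = +0.34 − (-1.66) = 2.00 V.
Balancing electrons gives n = 6; the reaction quotient is Q = [Al³⁺]^2/[Cu²⁺]^3 = 3.2 × 10^4.
E = E° − (RT/nF) ln Q = 2.00 − (8.314×288)/(6×96500) × (10.373) = 2.000 − 0.043 = 1.957 V.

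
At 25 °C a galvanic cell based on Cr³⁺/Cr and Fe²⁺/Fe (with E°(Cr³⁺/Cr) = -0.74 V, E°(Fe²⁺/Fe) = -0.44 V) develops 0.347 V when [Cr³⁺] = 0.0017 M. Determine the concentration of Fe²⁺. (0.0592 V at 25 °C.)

From the Nernst equation, log Q = n(E° − E)/0.0592 = 6(0.30 − 0.347)/0.0592 = -4.764, so Q = 1.72 × 10^-5.
With Q = [Cr³⁺]^2/[Fe²⁺]^3 and the known concentrations, [Fe²⁺]^3 in the denominator gives [Fe²⁺] = 0.55 M.

0.55 M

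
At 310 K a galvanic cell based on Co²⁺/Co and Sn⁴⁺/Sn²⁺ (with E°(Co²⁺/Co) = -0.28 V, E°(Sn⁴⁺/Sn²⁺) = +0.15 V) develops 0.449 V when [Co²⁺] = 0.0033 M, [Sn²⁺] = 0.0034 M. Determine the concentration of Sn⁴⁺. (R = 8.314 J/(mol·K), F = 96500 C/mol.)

From the Nernst equation, ln Q = nF(E° − E)/RT = 2×96500×(0.43 − 0.449)/(8.314×310) = -1.423, so Q = 0.241.
With Q = [Co²⁺]·[Sn²⁺]/[Sn⁴⁺] and the known concentrations, [Sn⁴⁺] in the denominator gives [Sn⁴⁺] = 4.7 × 10^-5 M.

4.7 × 10^-5 M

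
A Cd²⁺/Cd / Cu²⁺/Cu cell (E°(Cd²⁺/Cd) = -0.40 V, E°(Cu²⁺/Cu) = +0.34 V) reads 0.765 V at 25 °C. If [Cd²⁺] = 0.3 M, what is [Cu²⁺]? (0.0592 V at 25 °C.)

From the Nernst equation, log Q = n(E° − E)/0.0592 = 2(0.74 − 0.765)/0.0592 = -0.845, so Q = 0.143.
With Q = [Cd²⁺]/[Cu²⁺] and the known concentrations, [Cu²⁺] in the denominator gives [Cu²⁺] = 2.1 M.

2.1 M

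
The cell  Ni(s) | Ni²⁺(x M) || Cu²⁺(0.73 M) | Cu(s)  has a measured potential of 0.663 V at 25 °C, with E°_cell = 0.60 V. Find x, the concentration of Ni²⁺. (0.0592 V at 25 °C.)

0.0054 M

From the Nernst equation, log Q = n(E° − E)/0.0592 = 2(0.60 − 0.663)/0.0592 = -2.128, so Q = 0.00744.
With Q = [Ni²⁺]/[Cu²⁺] and the known concentrations, [Ni²⁺] in the numerator gives [Ni²⁺] = 0.0054 M.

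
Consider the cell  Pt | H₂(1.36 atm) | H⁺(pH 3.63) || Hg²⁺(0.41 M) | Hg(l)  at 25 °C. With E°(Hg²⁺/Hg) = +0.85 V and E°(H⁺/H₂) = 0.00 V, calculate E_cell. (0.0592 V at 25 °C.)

The Hg²⁺/Hg couple is the cathode, so E°_cell = 0.85 V; n = 2.
[H⁺] = 10^(−3.63) = 2.3 × 10^-4 M, and Q = [H⁺]^2 / ([Hg²⁺]·P(H₂)) = 9.86 × 10^-8.
E = E° − (0.0592/2) log Q = 0.85 − (0.0592/2)(-7.006) = 1.057 V.

1.06 V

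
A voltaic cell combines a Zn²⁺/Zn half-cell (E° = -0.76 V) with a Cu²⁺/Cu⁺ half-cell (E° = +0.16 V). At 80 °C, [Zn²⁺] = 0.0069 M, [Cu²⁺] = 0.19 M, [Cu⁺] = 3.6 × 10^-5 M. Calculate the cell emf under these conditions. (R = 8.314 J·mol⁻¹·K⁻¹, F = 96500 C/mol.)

The Cu²⁺/Cu⁺ couple has the higher reduction potential and acts as the cathode, so E°_cell = +0.16 − (-0.76) = 0.92 V.
Balancing electrons gives n = 2; the reaction quotient is Q = [Zn²⁺]·[Cu⁺]^2/[Cu²⁺]^2 = 2.48 × 10^-10.
E = E° − (RT/nF) ln Q = 0.92 − (8.314×353)/(2×96500) × (-22.119) = 0.920 + 0.336 = 1.256 V.

1.26 V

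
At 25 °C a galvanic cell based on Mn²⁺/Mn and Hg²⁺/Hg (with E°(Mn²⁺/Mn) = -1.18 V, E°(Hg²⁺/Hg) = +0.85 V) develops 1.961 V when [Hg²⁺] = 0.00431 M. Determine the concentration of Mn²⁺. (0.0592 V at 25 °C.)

From the Nernst equation, log Q = n(E° − E)/0.0592 = 2(2.03 − 1.961)/0.0592 = 2.331, so Q = 214.
With Q = [Mn²⁺]/[Hg²⁺] and the known concentrations, [Mn²⁺] in the numerator gives [Mn²⁺] = 0.92 M.

0.92 M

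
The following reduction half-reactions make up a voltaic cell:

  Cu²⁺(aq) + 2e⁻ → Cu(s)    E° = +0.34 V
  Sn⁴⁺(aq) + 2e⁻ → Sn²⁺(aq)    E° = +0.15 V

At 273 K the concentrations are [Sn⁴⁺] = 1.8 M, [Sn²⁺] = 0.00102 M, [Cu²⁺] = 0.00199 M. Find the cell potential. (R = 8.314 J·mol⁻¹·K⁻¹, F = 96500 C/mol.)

The Cu²⁺/Cu couple has the higher reduction potential and acts as the cathode, so E°_cell = +0.34 − (+0.15) = 0.19 V.
Balancing electrons gives n = 2; the reaction quotient is Q = [Sn⁴⁺]/([Sn²⁺]·[Cu²⁺]) = 8.87 × 10^5.
E = E° − (RT/nF) ln Q = 0.19 − (8.314×273)/(2×96500) × (13.695) = 0.190 − 0.161 = 0.029 V.

0.029 V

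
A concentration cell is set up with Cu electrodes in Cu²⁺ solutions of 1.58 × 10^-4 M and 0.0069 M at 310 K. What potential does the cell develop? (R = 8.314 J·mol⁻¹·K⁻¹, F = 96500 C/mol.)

0.050 V

Both half-cells are Cu²⁺/Cu, so E°_cell = 0. The concentrated side is the cathode; the cell reaction moves Cu²⁺ from high to low concentration with n = 2.
Q = [Cu²⁺]_dilute/[Cu²⁺]_conc = 1.58 × 10^-4/0.0069 = 0.0229.
E = 0 − (RT/nF) ln Q = −((8.314×310)/(2×96500))(-3.777) = 0.0504 V.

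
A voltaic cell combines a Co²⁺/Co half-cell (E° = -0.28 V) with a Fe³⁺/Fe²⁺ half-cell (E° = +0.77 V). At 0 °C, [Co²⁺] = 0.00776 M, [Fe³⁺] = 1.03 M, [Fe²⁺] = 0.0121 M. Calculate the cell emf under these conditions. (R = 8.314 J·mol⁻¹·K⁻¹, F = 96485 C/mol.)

1.21 V

The Fe³⁺/Fe²⁺ couple has the higher reduction potential and acts as the cathode, so E°_cell = +0.77 − (-0.28) = 1.05 V.
Balancing electrons gives n = 2; the reaction quotient is Q = [Co²⁺]·[Fe²⁺]^2/[Fe³⁺]^2 = 1.07 × 10^-6.
E = E° − (RT/nF) ln Q = 1.05 − (8.314×273)/(2×96485) × (-13.747) = 1.050 + 0.162 = 1.212 V.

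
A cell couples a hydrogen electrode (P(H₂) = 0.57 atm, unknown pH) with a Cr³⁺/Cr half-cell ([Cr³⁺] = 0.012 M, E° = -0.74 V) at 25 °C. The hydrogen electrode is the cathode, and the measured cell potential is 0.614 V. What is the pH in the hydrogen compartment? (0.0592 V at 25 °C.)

pH = 2.89

E°_cell = 0.74 V and n = 6.
log Q = n(E° − E)/0.0592 = 6×(0.74 − 0.614)/0.0592 = 12.770.
With Q = [Cr³⁺]^2·P(H₂)^3 / [H⁺]^6, solving for [H⁺] gives log[H⁺] = -2.891, so pH = 2.89.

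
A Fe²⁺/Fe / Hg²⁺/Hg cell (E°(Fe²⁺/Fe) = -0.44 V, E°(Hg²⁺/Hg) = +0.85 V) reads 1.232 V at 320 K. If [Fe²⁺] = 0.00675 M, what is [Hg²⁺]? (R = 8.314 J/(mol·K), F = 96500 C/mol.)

1 × 10^-4 M

From the Nernst equation, ln Q = nF(E° − E)/RT = 2×96500×(1.29 − 1.232)/(8.314×320) = 4.208, so Q = 67.2.
With Q = [Fe²⁺]/[Hg²⁺] and the known concentrations, [Hg²⁺] in the denominator gives [Hg²⁺] = 1 × 10^-4 M.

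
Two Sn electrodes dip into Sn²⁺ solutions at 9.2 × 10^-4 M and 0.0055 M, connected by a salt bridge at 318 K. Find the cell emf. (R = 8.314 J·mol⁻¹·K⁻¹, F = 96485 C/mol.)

0.024 V

Both half-cells are Sn²⁺/Sn, so E°_cell = 0. The concentrated side is the cathode; the cell reaction moves Sn²⁺ from high to low concentration with n = 2.
Q = [Sn²⁺]_dilute/[Sn²⁺]_conc = 9.2 × 10^-4/0.0055 = 0.167.
E = 0 − (RT/nF) ln Q = −((8.314×318)/(2×96485))(-1.788) = 0.0245 V.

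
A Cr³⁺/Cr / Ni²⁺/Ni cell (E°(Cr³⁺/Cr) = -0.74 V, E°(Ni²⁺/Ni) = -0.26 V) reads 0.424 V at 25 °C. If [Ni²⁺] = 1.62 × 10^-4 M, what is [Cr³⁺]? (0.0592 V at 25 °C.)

0.0014 M

From the Nernst equation, log Q = n(E° − E)/0.0592 = 6(0.48 − 0.424)/0.0592 = 5.676, so Q = 4.74 × 10^5.
With Q = [Cr³⁺]^2/[Ni²⁺]^3 and the known concentrations, [Cr³⁺]^2 in the numerator gives [Cr³⁺] = 0.0014 M.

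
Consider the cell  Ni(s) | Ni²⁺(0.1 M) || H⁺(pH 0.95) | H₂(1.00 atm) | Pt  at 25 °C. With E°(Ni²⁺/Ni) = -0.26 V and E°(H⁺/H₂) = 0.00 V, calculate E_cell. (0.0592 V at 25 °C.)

The hydrogen couple is the cathode, so E°_cell = 0.26 V; n = 2.
[H⁺] = 10^(−0.95) = 0.11 M, and Q = [Ni²⁺]·P(H₂) / [H⁺]^2 = 7.94.
E = E° − (0.0592/2) log Q = 0.26 − (0.0592/2)(0.900) = 0.233 V.

0.23 V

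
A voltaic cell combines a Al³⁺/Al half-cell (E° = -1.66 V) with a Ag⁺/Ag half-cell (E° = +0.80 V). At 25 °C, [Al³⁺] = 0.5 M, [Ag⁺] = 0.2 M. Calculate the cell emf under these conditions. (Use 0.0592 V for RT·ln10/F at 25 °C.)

2.42 V

The Ag⁺/Ag couple has the higher reduction potential and acts as the cathode, so E°_cell = +0.80 − (-1.66) = 2.46 V.
Balancing electrons gives n = 3; the reaction quotient is Q = [Al³⁺]/[Ag⁺]^3 = 62.5.
At 25 °C, E = E° − (0.0592/n) log Q = 2.46 − (0.0592/3)(1.796) = 2.460 − 0.035 = 2.425 V.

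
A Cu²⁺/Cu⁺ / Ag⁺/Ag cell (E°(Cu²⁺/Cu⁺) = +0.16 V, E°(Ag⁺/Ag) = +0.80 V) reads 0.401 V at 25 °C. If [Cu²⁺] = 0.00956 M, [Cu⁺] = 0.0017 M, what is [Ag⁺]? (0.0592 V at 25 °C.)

5.2 × 10^-4 M

From the Nernst equation, log Q = n(E° − E)/0.0592 = 1(0.64 − 0.401)/0.0592 = 4.037, so Q = 1.09 × 10^4.
With Q = [Cu²⁺]/([Cu⁺]·[Ag⁺]) and the known concentrations, [Ag⁺] in the denominator gives [Ag⁺] = 5.2 × 10^-4 M.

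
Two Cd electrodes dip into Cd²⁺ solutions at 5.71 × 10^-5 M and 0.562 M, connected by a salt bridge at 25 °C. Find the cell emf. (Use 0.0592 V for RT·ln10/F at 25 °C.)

0.12 V

Both half-cells are Cd²⁺/Cd, so E°_cell = 0. The concentrated side is the cathode; the cell reaction moves Cd²⁺ from high to low concentration with n = 2.
Q = [Cd²⁺]_dilute/[Cd²⁺]_conc = 5.71 × 10^-5/0.562 = 1.02 × 10^-4.
E = 0 − (0.0592/2) log Q = −(0.0592/2)(-3.993) = 0.1182 V.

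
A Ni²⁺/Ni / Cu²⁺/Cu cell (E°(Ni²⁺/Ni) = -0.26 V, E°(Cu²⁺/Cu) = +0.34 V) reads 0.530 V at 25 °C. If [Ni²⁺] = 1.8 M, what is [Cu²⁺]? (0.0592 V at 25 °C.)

From the Nernst equation, log Q = n(E° − E)/0.0592 = 2(0.60 − 0.530)/0.0592 = 2.365, so Q = 232.
With Q = [Ni²⁺]/[Cu²⁺] and the known concentrations, [Cu²⁺] in the denominator gives [Cu²⁺] = 0.0078 M.

0.0078 M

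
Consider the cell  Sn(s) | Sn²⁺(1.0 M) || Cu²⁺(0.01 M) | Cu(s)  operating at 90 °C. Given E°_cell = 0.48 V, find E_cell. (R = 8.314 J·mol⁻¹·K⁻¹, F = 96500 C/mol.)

0.408 V

Balancing electrons gives n = 2; the reaction quotient is Q = [Sn²⁺]/[Cu²⁺] = 100.
E = E° − (RT/nF) ln Q = 0.48 − (8.314×363)/(2×96500) × (4.605) = 0.480 − 0.072 = 0.408 V.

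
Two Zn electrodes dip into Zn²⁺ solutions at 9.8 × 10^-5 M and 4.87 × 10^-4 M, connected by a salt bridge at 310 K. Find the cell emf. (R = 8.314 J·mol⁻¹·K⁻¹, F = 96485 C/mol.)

Both half-cells are Zn²⁺/Zn, so E°_cell = 0. The concentrated side is the cathode; the cell reaction moves Zn²⁺ from high to low concentration with n = 2.
Q = [Zn²⁺]_dilute/[Zn²⁺]_conc = 9.8 × 10^-5/4.87 × 10^-4 = 0.201.
E = 0 − (RT/nF) ln Q = −((8.314×310)/(2×96485))(-1.603) = 0.0214 V.

0.021 V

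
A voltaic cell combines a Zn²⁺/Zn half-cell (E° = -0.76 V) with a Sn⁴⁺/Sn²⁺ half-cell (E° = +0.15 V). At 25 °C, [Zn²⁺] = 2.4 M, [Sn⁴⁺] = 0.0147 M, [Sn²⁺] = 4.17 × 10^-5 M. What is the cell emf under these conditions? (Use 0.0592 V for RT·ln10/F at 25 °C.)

The Sn⁴⁺/Sn²⁺ couple has the higher reduction potential and acts as the cathode, so E°_cell = +0.15 − (-0.76) = 0.91 V.
Balancing electrons gives n = 2; the reaction quotient is Q = [Zn²⁺]·[Sn²⁺]/[Sn⁴⁺] = 0.00681.
At 25 °C, E = E° − (0.0592/n) log Q = 0.91 − (0.0592/2)(-2.167) = 0.910 + 0.064 = 0.974 V.

0.974 V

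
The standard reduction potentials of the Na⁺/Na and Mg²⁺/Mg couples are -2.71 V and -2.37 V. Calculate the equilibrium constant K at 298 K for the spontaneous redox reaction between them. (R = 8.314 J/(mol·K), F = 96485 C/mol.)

3.2 × 10^11

E°_cell = -2.37 − (-2.71) = 0.34 V, with n = 2 electrons transferred.
At equilibrium E = 0, so the Nernst equation gives ln K = nFE°/RT = (2)(96485)(0.34)/((8.314)(298)) = 26.48.
K = e^26.48 = 3.2 × 10^11.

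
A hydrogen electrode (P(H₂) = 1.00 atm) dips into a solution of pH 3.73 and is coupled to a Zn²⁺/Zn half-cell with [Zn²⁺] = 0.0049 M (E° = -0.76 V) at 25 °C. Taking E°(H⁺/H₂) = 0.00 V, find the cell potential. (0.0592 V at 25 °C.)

The hydrogen couple is the cathode, so E°_cell = 0.76 V; n = 2.
[H⁺] = 10^(−3.73) = 1.9 × 10^-4 M, and Q = [Zn²⁺]·P(H₂) / [H⁺]^2 = 1.41 × 10^5.
E = E° − (0.0592/2) log Q = 0.76 − (0.0592/2)(5.150) = 0.608 V.

0.61 V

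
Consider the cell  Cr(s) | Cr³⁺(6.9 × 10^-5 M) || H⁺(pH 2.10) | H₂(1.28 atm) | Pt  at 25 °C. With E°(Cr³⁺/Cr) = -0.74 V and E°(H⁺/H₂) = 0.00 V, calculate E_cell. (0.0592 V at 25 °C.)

The hydrogen couple is the cathode, so E°_cell = 0.74 V; n = 6.
[H⁺] = 10^(−2.10) = 0.0079 M, and Q = [Cr³⁺]^2·P(H₂)^3 / [H⁺]^6 = 3.97 × 10^4.
E = E° − (0.0592/6) log Q = 0.74 − (0.0592/6)(4.599) = 0.695 V.

0.69 V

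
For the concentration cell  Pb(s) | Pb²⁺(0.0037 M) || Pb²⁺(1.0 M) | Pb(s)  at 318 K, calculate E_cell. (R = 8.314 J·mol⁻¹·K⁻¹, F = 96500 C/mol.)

0.077 V

Both half-cells are Pb²⁺/Pb, so E°_cell = 0. The concentrated side is the cathode; the cell reaction moves Pb²⁺ from high to low concentration with n = 2.
Q = [Pb²⁺]_dilute/[Pb²⁺]_conc = 0.0037/1.0 = 0.00370.
E = 0 − (RT/nF) ln Q = −((8.314×318)/(2×96500))(-5.599) = 0.0767 V.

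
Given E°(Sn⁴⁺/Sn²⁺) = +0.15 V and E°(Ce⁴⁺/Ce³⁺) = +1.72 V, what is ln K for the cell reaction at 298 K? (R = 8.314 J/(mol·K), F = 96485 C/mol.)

ln K = 122.3

E°_cell = +1.72 − (+0.15) = 1.57 V, with n = 2 electrons transferred.
At equilibrium E = 0, so the Nernst equation gives ln K = nFE°/RT = (2)(96485)(1.57)/((8.314)(298)) = 122.28.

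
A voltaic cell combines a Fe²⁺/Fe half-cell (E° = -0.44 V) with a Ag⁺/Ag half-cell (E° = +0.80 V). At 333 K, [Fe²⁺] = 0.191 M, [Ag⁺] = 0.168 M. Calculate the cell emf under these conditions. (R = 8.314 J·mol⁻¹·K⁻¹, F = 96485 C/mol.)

The Ag⁺/Ag couple has the higher reduction potential and acts as the cathode, so E°_cell = +0.80 − (-0.44) = 1.24 V.
Balancing electrons gives n = 2; the reaction quotient is Q = [Fe²⁺]/[Ag⁺]^2 = 6.77.
E = E° − (RT/nF) ln Q = 1.24 − (8.314×333)/(2×96485) × (1.912) = 1.240 − 0.027 = 1.213 V.

1.21 V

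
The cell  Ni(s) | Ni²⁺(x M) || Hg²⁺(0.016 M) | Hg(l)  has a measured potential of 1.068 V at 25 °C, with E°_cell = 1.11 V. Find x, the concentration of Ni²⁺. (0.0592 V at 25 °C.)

From the Nernst equation, log Q = n(E° − E)/0.0592 = 2(1.11 − 1.068)/0.0592 = 1.419, so Q = 26.2.
With Q = [Ni²⁺]/[Hg²⁺] and the known concentrations, [Ni²⁺] in the numerator gives [Ni²⁺] = 0.42 M.

0.42 M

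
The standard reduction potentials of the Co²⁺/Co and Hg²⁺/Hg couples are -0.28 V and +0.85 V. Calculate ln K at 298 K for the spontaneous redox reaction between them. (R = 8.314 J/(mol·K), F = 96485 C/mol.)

E°_cell = +0.85 − (-0.28) = 1.13 V, with n = 2 electrons transferred.
At equilibrium E = 0, so the Nernst equation gives ln K = nFE°/RT = (2)(96485)(1.13)/((8.314)(298)) = 88.01.

ln K = 88.0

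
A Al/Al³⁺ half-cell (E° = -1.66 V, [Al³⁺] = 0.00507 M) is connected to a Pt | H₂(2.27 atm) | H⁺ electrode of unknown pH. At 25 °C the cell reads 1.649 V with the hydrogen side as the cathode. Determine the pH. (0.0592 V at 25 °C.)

E°_cell = 1.66 V and n = 6.
log Q = n(E° − E)/0.0592 = 6×(1.66 − 1.649)/0.0592 = 1.115.
With Q = [Al³⁺]^2·P(H₂)^3 / [H⁺]^6, solving for [H⁺] gives log[H⁺] = -0.773, so pH = 0.77.

pH = 0.77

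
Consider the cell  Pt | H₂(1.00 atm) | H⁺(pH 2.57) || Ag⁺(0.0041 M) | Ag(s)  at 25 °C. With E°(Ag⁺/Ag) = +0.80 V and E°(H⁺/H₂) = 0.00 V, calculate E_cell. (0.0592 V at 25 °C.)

The Ag⁺/Ag couple is the cathode, so E°_cell = 0.80 V; n = 2.
[H⁺] = 10^(−2.57) = 0.0027 M, and Q = [H⁺]^2 / ([Ag⁺]^2·P(H₂)) = 0.431.
E = E° − (0.0592/2) log Q = 0.80 − (0.0592/2)(-0.366) = 0.811 V.

0.81 V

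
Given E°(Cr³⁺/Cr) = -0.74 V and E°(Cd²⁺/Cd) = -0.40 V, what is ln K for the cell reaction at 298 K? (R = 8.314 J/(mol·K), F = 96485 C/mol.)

E°_cell = -0.40 − (-0.74) = 0.34 V, with n = 6 electrons transferred.
At equilibrium E = 0, so the Nernst equation gives ln K = nFE°/RT = (6)(96485)(0.34)/((8.314)(298)) = 79.44.

ln K = 79.4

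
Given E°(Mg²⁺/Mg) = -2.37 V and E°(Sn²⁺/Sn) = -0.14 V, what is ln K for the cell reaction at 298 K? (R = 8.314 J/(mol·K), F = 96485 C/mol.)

E°_cell = -0.14 − (-2.37) = 2.23 V, with n = 2 electrons transferred.
At equilibrium E = 0, so the Nernst equation gives ln K = nFE°/RT = (2)(96485)(2.23)/((8.314)(298)) = 173.69.

ln K = 173.7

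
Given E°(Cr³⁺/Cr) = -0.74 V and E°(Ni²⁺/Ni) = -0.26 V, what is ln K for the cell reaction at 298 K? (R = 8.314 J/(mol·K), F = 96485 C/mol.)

E°_cell = -0.26 − (-0.74) = 0.48 V, with n = 6 electrons transferred.
At equilibrium E = 0, so the Nernst equation gives ln K = nFE°/RT = (6)(96485)(0.48)/((8.314)(298)) = 112.16.

ln K = 112.2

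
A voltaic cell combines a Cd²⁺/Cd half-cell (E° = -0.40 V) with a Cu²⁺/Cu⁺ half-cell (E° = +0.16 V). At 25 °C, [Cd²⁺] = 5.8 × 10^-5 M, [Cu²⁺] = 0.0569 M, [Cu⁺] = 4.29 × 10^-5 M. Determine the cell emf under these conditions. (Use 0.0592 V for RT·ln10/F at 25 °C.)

0.870 V

The Cu²⁺/Cu⁺ couple has the higher reduction potential and acts as the cathode, so E°_cell = +0.16 − (-0.40) = 0.56 V.
Balancing electrons gives n = 2; the reaction quotient is Q = [Cd²⁺]·[Cu⁺]^2/[Cu²⁺]^2 = 3.3 × 10^-11.
At 25 °C, E = E° − (0.0592/n) log Q = 0.56 − (0.0592/2)(-10.482) = 0.560 + 0.310 = 0.870 V.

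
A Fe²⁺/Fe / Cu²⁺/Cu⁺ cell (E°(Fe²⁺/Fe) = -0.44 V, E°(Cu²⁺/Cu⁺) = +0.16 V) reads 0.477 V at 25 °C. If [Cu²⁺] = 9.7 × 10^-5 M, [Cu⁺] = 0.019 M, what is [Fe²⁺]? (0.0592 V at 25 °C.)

0.37 M

From the Nernst equation, log Q = n(E° − E)/0.0592 = 2(0.60 − 0.477)/0.0592 = 4.155, so Q = 1.43 × 10^4.
With Q = [Fe²⁺]·[Cu⁺]^2/[Cu²⁺]^2 and the known concentrations, [Fe²⁺] in the numerator gives [Fe²⁺] = 0.37 M.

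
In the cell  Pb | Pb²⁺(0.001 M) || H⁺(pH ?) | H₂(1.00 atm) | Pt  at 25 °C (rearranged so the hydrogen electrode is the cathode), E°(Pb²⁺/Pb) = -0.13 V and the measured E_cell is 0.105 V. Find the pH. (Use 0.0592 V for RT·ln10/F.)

E°_cell = 0.13 V and n = 2.
log Q = n(E° − E)/0.0592 = 2×(0.13 − 0.105)/0.0592 = 0.845.
With Q = [Pb²⁺]·P(H₂) / [H⁺]^2, solving for [H⁺] gives log[H⁺] = -1.922, so pH = 1.92.

pH = 1.92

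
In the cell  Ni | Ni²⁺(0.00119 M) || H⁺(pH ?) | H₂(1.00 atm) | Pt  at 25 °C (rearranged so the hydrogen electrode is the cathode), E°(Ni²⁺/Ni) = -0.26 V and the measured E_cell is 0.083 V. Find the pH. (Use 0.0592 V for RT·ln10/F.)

pH = 4.45

E°_cell = 0.26 V and n = 2.
log Q = n(E° − E)/0.0592 = 2×(0.26 − 0.083)/0.0592 = 5.980.
With Q = [Ni²⁺]·P(H₂) / [H⁺]^2, solving for [H⁺] gives log[H⁺] = -4.452, so pH = 4.45.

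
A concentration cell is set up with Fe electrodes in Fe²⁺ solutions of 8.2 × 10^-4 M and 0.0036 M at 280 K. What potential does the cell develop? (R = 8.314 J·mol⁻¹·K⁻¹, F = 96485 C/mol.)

0.018 V

Both half-cells are Fe²⁺/Fe, so E°_cell = 0. The concentrated side is the cathode; the cell reaction moves Fe²⁺ from high to low concentration with n = 2.
Q = [Fe²⁺]_dilute/[Fe²⁺]_conc = 8.2 × 10^-4/0.0036 = 0.228.
E = 0 − (RT/nF) ln Q = −((8.314×280)/(2×96485))(-1.479) = 0.0178 V.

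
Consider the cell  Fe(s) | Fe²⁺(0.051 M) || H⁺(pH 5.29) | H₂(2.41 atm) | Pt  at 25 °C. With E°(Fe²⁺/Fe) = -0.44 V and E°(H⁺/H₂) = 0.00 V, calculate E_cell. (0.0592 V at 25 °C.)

The hydrogen couple is the cathode, so E°_cell = 0.44 V; n = 2.
[H⁺] = 10^(−5.29) = 5.1 × 10^-6 M, and Q = [Fe²⁺]·P(H₂) / [H⁺]^2 = 4.67 × 10^9.
E = E° − (0.0592/2) log Q = 0.44 − (0.0592/2)(9.670) = 0.154 V.

0.15 V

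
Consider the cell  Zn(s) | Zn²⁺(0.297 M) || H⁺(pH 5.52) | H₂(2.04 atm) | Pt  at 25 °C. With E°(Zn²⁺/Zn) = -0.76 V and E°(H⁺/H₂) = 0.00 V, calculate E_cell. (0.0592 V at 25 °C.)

The hydrogen couple is the cathode, so E°_cell = 0.76 V; n = 2.
[H⁺] = 10^(−5.52) = 3 × 10^-6 M, and Q = [Zn²⁺]·P(H₂) / [H⁺]^2 = 6.64 × 10^10.
E = E° − (0.0592/2) log Q = 0.76 − (0.0592/2)(10.822) = 0.440 V.

0.44 V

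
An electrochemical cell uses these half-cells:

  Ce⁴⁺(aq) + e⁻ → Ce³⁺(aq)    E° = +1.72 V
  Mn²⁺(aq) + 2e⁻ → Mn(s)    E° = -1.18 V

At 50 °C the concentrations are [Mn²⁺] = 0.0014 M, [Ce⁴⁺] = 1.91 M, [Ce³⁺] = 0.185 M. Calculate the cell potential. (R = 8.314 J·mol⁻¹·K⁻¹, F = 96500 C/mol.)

The Ce⁴⁺/Ce³⁺ couple has the higher reduction potential and acts as the cathode, so E°_cell = +1.72 − (-1.18) = 2.90 V.
Balancing electrons gives n = 2; the reaction quotient is Q = [Mn²⁺]·[Ce³⁺]^2/[Ce⁴⁺]^2 = 1.31 × 10^-5.
E = E° − (RT/nF) ln Q = 2.90 − (8.314×323)/(2×96500) × (-11.240) = 2.900 + 0.156 = 3.056 V.

3.06 V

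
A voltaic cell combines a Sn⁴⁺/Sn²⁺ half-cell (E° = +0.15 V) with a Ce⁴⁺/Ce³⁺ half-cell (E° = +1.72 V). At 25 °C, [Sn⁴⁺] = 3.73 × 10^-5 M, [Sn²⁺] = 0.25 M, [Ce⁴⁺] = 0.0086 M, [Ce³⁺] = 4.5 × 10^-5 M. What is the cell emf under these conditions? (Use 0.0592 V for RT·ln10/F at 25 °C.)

The Ce⁴⁺/Ce³⁺ couple has the higher reduction potential and acts as the cathode, so E°_cell = +1.72 − (+0.15) = 1.57 V.
Balancing electrons gives n = 2; the reaction quotient is Q = [Sn⁴⁺]·[Ce³⁺]^2/([Sn²⁺]·[Ce⁴⁺]^2) = 4.09 × 10^-9.
At 25 °C, E = E° − (0.0592/n) log Q = 1.57 − (0.0592/2)(-8.389) = 1.570 + 0.248 = 1.818 V.

1.82 V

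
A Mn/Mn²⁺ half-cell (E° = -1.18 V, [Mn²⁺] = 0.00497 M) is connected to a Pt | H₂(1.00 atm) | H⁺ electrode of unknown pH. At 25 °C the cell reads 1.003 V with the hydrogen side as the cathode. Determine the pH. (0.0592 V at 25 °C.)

E°_cell = 1.18 V and n = 2.
log Q = n(E° − E)/0.0592 = 2×(1.18 − 1.003)/0.0592 = 5.980.
With Q = [Mn²⁺]·P(H₂) / [H⁺]^2, solving for [H⁺] gives log[H⁺] = -4.142, so pH = 4.14.

pH = 4.14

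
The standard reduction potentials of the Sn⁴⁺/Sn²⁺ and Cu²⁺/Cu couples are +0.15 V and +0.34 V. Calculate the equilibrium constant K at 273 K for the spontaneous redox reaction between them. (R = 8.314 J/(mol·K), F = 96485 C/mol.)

1 × 10^7

E°_cell = +0.34 − (+0.15) = 0.19 V, with n = 2 electrons transferred.
At equilibrium E = 0, so the Nernst equation gives ln K = nFE°/RT = (2)(96485)(0.19)/((8.314)(273)) = 16.15.
K = e^16.15 = 1 × 10^7.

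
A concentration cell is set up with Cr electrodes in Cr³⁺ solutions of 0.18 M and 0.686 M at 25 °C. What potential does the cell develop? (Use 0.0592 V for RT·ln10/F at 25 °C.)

0.011 V

Both half-cells are Cr³⁺/Cr, so E°_cell = 0. The concentrated side is the cathode; the cell reaction moves Cr³⁺ from high to low concentration with n = 3.
Q = [Cr³⁺]_dilute/[Cr³⁺]_conc = 0.18/0.686 = 0.262.
E = 0 − (0.0592/3) log Q = −(0.0592/3)(-0.581) = 0.0115 V.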